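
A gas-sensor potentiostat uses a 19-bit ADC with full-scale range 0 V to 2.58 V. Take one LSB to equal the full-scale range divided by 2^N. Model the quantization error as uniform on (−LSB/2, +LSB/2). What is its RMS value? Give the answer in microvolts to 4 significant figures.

Range is 2.58 V.
LSB = 2.58 V ÷ 2^19 = 2.58/524288 V = 4.92096 µV.
For a uniform distribution on [−LSB/2, +LSB/2], V_rms = LSB/√12 = 4.92096 µV/3.4641 = 1.421 µV.

1.421 µV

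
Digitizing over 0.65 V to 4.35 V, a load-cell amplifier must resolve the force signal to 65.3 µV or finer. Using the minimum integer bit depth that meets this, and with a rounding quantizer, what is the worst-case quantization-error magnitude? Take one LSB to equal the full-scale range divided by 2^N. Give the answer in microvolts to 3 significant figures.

Range = 4.35 − (0.65) = 3.7 V.
Levels needed ≥ 3.7/65.3 µV = 56660. 2^16 = 65536 suffices, so N_min = 16.
LSB = 3.7 V / 2^16 = 56.458 µV.
Max error for round-to-nearest is LSB/2 = 28.2 µV.

28.2 µV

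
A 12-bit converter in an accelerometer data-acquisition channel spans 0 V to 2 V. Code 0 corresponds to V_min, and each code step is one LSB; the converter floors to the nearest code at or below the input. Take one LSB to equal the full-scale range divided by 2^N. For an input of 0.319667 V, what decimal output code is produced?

Span = 2 V. LSB = 2 V / 2^12 ≈ 488.3 µV.
V_in − V_min = 0.319667 − (0) = 0.319667 V.
Divide by LSB: 0.319667 × 4096/2 = 654.6780.
Truncating gives code 654.

654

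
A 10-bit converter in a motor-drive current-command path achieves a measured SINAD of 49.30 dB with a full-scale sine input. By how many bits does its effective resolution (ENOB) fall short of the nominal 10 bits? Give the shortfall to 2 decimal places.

Effective bits = (49.30 − 1.76)/6.02 = 7.8970.
Shortfall = 10 − 7.8970 = 2.1030 bits.

2.10 bits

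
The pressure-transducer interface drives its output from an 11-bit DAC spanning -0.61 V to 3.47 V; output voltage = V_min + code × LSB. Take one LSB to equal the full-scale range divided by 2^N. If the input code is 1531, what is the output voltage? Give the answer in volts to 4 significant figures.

2.440 V

Range = 3.47 − (-0.61) = 4.08 V. LSB = 4.08 V / 2^11.
V_out = -0.61 + 1531 × (4.08/2048) V
      = -0.61 + 3.05004 = 2.44004 V.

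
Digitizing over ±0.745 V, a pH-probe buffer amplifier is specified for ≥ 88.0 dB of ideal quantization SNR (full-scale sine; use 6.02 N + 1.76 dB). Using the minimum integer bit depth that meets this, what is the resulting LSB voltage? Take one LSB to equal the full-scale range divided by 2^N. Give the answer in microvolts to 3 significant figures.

Span: 0.745 V − (-0.745 V) = 1.49 V.
N ≥ (88.0 − 1.76)/6.02 = 14.326 → N_min = 15.
One LSB is 1.49 V / 32768 = 45.5 µV.

45.5 µV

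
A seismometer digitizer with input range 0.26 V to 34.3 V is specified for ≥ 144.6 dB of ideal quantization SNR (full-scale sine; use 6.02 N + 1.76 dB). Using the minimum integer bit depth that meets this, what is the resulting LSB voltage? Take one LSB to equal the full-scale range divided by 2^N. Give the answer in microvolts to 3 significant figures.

Span: 34.3 V − (0.26 V) = 34.04 V.
6.02 N + 1.76 ≥ 144.6 gives N ≥ 23.728, so the minimum integer is 24.
LSB = 34.04 V / 2^24 = 2.03 µV.

2.03 µV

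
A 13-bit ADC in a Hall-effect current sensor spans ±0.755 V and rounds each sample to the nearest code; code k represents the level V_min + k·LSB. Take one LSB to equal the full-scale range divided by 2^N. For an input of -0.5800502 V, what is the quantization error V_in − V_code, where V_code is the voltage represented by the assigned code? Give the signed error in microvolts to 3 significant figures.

+24.3 µV

The full-scale span is 0.755 − (-0.755) = 1.51 V. LSB = 1.51 V / 2^13 ≈ 184.3 µV.
Position in LSBs: (-0.5800502 − (-0.755)) × 8192/1.51 = 949.1316; rounding gives k = 949.
Reconstructed level: -0.755 + 949 × 1.51/8192 V = -0.5800744629 V.
V_in − V_code = -0.5800502 − (-0.5800744629) = +24.3 µV.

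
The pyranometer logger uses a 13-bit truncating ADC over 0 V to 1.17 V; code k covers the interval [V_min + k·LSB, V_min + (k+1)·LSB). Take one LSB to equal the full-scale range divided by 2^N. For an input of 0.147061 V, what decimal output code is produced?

1029

V_FS = 1.17 V. LSB = 1.17 V / 2^13 ≈ 142.8 µV.
code = ⌊(V_in − V_min)/LSB⌋ = ⌊(V_in − V_min) × 2^13 / range⌋
     = ⌊(0.147061 − (0)) × 8192 / 1.17⌋ = ⌊0.147061 × 8192/1.17⌋
     = ⌊1029.678⌋ = 1029.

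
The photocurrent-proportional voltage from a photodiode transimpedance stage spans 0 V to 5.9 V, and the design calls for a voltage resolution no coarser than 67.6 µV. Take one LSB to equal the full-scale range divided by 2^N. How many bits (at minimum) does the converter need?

17 bits

Span = 5.9 V.
Levels needed ≥ 5.9/67.6 µV = 87280. 2^17 = 131072 suffices, so N_min = 17.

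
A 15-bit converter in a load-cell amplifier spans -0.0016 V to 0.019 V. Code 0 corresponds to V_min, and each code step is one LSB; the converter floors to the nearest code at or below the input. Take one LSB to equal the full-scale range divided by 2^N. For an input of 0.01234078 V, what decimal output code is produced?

The full-scale span is 0.019 − (-0.0016) = 0.0206 V. LSB = 0.0206 V / 2^15 ≈ 0.6287 µV.
(V_in − V_min) × 2^15/range = (0.01234078 − (-0.0016)) × 32768/0.0206 = 22175.315.
Floor → code = 22175.

22175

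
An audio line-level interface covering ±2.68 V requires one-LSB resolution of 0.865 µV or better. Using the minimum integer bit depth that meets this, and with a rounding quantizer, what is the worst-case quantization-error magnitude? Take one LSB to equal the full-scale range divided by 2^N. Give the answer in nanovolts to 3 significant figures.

Full-scale range = 2.68 V − (-2.68 V) = 5.36 V.
Required number of levels: 5.36/0.865 µV = 6.1965e6; smallest N with 2^N ≥ that is 23.
LSB = 5.36 V / 2^23 = 0.63896 µV.
Max error for round-to-nearest is LSB/2 = 319 nV.

319 nV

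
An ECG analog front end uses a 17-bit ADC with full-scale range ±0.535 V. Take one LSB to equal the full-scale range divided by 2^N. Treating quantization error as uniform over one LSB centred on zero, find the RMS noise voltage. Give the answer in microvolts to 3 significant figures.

2.36 µV

Range = 0.535 − (-0.535) = 1.07 V.
Step size = 1.07/131072 V = 8.1635 µV.
σ_q = LSB/√12 = 8.1635 µV/3.4641 = 2.36 µV.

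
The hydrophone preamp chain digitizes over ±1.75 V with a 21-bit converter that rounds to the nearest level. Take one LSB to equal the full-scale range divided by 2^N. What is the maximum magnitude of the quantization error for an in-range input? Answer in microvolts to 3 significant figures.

0.834 µV

Range = 1.75 − (-1.75) = 3.5 V.
LSB = 3.5 V / 2^21 = 1.6689 µV.
A rounding quantizer has |error| ≤ LSB/2 = 0.834 µV.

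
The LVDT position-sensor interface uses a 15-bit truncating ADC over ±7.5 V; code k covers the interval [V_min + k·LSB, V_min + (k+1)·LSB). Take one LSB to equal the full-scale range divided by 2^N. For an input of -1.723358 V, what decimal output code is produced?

12619

The full-scale span is 7.5 − (-7.5) = 15 V. LSB = 15 V / 2^15 ≈ 457.8 µV.
code = ⌊(V_in − V_min)/LSB⌋ = ⌊(V_in − V_min) × 2^15 / range⌋
     = ⌊(-1.723358 − (-7.5)) × 32768 / 15⌋ = ⌊5.776642 × 32768/15⌋
     = ⌊12619.267⌋ = 12619.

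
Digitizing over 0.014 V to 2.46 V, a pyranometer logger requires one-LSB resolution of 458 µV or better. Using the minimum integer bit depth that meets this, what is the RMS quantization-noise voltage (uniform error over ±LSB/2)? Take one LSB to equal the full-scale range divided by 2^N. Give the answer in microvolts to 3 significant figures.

86.2 µV

Range = 2.46 − (0.014) = 2.446 V.
Need 2^N ≥ 2.446 V / 458 µV = 5341 → N_min = 13.
One LSB is 2.446 V / 8192 = 298.58 µV.
V_rms = LSB/√12 = 86.2 µV.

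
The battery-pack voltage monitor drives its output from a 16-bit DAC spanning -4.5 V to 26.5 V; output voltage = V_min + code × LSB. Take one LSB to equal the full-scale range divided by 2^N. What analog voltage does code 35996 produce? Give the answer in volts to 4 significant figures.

The full-scale span is 26.5 − (-4.5) = 31 V. LSB = 31 V / 2^16.
V_out = V_min + code × LSB = -4.5 V + 35996 × 31 V / 65536
      = -4.5 V + 17.0269 V = 12.5269 V.

12.53 V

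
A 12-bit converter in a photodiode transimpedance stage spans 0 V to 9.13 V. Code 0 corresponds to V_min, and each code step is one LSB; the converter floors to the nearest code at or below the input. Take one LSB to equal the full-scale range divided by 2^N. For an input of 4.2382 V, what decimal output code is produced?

Span = 9.13 V. LSB = 9.13 V / 2^12 ≈ 2.229 mV.
(V_in − V_min) × 2^12/range = (4.2382 − (0)) × 4096/9.13 = 1901.387.
Floor → code = 1901.

1901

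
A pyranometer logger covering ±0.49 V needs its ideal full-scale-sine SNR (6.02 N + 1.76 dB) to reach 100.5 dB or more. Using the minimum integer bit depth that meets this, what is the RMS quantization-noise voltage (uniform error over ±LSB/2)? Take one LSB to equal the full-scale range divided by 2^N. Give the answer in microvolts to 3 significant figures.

2.16 µV

The full-scale span is 0.49 − (-0.49) = 0.98 V.
6.02 N + 1.76 ≥ 100.5 gives N ≥ 16.402, so the minimum integer is 17.
One LSB is 0.98 V / 131072 = 7.4768 µV.
σ_q = LSB/√12 = 7.4768 µV/3.4641 = 2.16 µV.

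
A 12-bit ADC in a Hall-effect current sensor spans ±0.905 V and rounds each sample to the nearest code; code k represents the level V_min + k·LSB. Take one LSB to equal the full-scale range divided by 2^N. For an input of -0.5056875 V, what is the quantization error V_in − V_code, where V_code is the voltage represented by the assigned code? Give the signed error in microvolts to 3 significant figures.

−160 µV

Span: 0.905 V − (-0.905 V) = 1.81 V. LSB = 1.81 V / 2^12 ≈ 441.9 µV.
(V_in − V_min)/LSB = (-0.5056875 − (-0.905)) × 4096/1.81 = 903.6376 → nearest code k = 904.
V_code = -0.905 + (904/4096) × 1.81 = -0.5055273438 V.
e = -0.5056875 − (-0.5055273438) = −160 µV.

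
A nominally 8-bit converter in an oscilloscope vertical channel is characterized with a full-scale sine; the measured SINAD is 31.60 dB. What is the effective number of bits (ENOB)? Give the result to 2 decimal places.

(31.60 − 1.76) / 6.02 = 29.84/6.02 = 4.9568 effective bits.

4.96 bits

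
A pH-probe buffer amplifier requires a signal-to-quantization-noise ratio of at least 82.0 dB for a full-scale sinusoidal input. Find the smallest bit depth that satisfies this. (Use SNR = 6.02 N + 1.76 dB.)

14 bits

Solving 6.02 N ≥ 82.0 − 1.76: N ≥ 13.329. Round up → N = 14.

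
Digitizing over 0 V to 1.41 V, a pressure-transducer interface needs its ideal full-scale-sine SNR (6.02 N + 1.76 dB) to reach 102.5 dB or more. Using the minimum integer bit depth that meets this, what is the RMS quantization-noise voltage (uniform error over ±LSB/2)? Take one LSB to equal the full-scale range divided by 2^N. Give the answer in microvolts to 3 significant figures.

3.11 µV

V_FS = 1.41 V.
Required N = ⌈(102.5 − 1.76)/6.02⌉ = ⌈16.734⌉ = 17.
LSB = 1.41 V ÷ 2^17 = 1.41/131072 V = 10.757 µV.
RMS noise = LSB/√12 = 3.11 µV.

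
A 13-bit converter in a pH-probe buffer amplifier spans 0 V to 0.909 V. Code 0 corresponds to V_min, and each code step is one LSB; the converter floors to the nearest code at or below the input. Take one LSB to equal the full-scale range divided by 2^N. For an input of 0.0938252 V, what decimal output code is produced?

845

Range is 0.909 V. LSB = 0.909 V / 2^13 ≈ 111.0 µV.
(V_in − V_min) × 2^13/range = (0.0938252 − (0)) × 8192/0.909 = 845.562.
Floor → code = 845.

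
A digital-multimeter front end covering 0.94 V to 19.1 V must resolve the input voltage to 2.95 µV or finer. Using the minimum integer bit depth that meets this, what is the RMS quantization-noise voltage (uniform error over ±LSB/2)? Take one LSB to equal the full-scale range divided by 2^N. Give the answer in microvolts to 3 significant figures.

0.625 µV

Range = 19.1 − (0.94) = 18.16 V.
Need 2^N ≥ 18.16 V / 2.95 µV = 6.156e6 → N_min = 23.
Step size = 18.16/8388608 V = 2.1648 µV.
σ_q = LSB/√12 = 2.1648 µV/3.4641 = 0.625 µV.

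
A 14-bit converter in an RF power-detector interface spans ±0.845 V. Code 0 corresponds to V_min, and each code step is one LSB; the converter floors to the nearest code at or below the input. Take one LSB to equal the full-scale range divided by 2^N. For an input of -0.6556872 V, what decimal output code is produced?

1835

Range = 0.845 − (-0.845) = 1.69 V. LSB = 1.69 V / 2^14 ≈ 103.1 µV.
code = ⌊(V_in − V_min)/LSB⌋ = ⌊(V_in − V_min) × 2^14 / range⌋
     = ⌊(-0.6556872 − (-0.845)) × 16384 / 1.69⌋ = ⌊0.1893128 × 16384/1.69⌋
     = ⌊1835.326⌋ = 1835.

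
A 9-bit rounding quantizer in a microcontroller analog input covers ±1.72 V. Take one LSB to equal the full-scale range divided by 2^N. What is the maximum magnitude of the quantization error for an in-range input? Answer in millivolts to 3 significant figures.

3.36 mV

Range = 1.72 − (-1.72) = 3.44 V.
Step size = 3.44/512 V = 6.7188 mV.
Worst-case error for round-to-nearest is half an LSB: 3.36 mV.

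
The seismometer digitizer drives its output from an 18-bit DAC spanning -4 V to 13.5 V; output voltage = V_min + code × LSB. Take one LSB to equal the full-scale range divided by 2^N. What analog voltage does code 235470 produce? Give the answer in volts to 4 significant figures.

Span: 13.5 V − (-4 V) = 17.5 V. LSB = 17.5 V / 2^18.
V_out = -4 + 235470 × (17.5/262144) V
      = -4 + 15.7193 = 11.7193 V.

11.72 V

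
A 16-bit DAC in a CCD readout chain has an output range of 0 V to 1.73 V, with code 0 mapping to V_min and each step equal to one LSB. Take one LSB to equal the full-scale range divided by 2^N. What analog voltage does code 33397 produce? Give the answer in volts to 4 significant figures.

0.8816 V

V_FS = 1.73 V. LSB = 1.73 V / 2^16.
V_out = V_min + code × LSB = 0 V + 33397 × 1.73 V / 65536
      = 0 V + 0.881604 V = 0.881604 V.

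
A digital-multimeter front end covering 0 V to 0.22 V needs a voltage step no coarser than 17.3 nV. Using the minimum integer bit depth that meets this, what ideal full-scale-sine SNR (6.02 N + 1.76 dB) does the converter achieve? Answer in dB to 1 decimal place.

Range is 0.22 V.
Need 2^N ≥ 0.22 V / 17.3 nV = 1.272e7 → N_min = 24.
SNR = 6.02 × 24 + 1.76 = 146.24 dB.

146.2 dB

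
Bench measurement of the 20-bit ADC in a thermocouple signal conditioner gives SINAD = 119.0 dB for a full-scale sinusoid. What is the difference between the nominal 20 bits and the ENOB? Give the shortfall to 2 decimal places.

ENOB = (SINAD − 1.76)/6.02 = (119.0 − 1.76)/6.02 = 19.4751 bits.
Shortfall = 20 − 19.4751 = 0.5249 bits.

0.52 bits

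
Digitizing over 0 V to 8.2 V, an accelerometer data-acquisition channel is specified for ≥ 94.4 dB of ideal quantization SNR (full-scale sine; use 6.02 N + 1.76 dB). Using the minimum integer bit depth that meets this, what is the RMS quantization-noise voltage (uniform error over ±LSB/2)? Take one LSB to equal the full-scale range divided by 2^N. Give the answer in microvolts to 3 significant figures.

36.1 µV

Span = 8.2 V.
N ≥ (94.4 − 1.76)/6.02 = 15.389 → N_min = 16.
One LSB is 8.2 V / 65536 = 125.12 µV.
RMS noise = LSB/√12 = 36.1 µV.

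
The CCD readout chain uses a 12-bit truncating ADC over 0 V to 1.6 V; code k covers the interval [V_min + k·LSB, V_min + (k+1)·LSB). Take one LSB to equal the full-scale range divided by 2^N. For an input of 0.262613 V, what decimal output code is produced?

Span = 1.6 V. LSB = 1.6 V / 2^12 ≈ 390.6 µV.
(V_in − V_min) × 2^12/range = (0.262613 − (0)) × 4096/1.6 = 672.289.
Floor → code = 672.

672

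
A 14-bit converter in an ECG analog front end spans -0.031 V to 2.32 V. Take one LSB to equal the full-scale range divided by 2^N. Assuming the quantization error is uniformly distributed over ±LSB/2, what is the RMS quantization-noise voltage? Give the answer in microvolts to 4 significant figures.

Range = 2.32 − (-0.031) = 2.351 V.
LSB = 2.351 V ÷ 2^14 = 2.351/16384 V = 143.494 µV.
V_rms = LSB/√12 = 143.494 µV / √12 = 41.42 µV.

41.42 µV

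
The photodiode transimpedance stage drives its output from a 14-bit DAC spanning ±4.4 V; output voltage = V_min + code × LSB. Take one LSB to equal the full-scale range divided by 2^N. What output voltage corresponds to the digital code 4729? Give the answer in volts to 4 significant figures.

Range = 4.4 − (-4.4) = 8.8 V. LSB = 8.8 V / 2^14.
V_out = V_min + code × LSB = -4.4 V + 4729 × 8.8 V / 16384
      = -4.4 V + 2.53999 V = -1.86001 V.

-1.860 V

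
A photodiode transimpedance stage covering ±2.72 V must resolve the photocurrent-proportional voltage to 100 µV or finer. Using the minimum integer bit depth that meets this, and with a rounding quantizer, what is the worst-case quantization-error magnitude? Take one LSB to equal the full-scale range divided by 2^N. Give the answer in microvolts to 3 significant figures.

Span: 2.72 V − (-2.72 V) = 5.44 V.
5.44 V / 100 µV = 54400. Since 2^15 = 32768 and 2^16 = 65536, N = 16.
Step size = 5.44/65536 V = 83.008 µV.
Max error for round-to-nearest is LSB/2 = 41.5 µV.

41.5 µV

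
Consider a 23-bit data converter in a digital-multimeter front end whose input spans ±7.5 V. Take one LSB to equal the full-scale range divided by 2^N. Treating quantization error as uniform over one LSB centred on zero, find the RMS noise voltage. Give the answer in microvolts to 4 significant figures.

Full-scale range = 7.5 V − (-7.5 V) = 15 V.
Step size = 15/8388608 V = 1.78814 µV.
RMS of a uniform error over width LSB is LSB/√12 = 0.5162 µV.

0.5162 µV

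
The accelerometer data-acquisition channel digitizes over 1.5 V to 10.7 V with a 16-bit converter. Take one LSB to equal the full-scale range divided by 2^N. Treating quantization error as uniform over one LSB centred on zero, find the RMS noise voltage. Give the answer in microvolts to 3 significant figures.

40.5 µV

Range = 10.7 − (1.5) = 9.2 V.
Step size = 9.2/65536 V = 140.38 µV.
For a uniform distribution on [−LSB/2, +LSB/2], V_rms = LSB/√12 = 140.38 µV/3.4641 = 40.5 µV.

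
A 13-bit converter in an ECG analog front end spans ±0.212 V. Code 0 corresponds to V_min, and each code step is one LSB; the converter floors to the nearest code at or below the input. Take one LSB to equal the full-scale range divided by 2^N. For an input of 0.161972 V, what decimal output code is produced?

The full-scale span is 0.212 − (-0.212) = 0.424 V. LSB = 0.424 V / 2^13 ≈ 51.76 µV.
(V_in − V_min) × 2^13/range = (0.161972 − (-0.212)) × 8192/0.424 = 7225.421.
Floor → code = 7225.

7225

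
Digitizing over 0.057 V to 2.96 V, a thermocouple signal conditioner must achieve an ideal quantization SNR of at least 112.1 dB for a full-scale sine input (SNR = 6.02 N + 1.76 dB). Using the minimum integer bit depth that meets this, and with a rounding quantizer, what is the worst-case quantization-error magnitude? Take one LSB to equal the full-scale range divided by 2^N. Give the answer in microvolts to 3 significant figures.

Span: 2.96 V − (0.057 V) = 2.903 V.
Required N = ⌈(112.1 − 1.76)/6.02⌉ = ⌈18.329⌉ = 19.
LSB = 2.903 V / 2^19 = 5.5370 µV.
Max error for round-to-nearest is LSB/2 = 2.77 µV.

2.77 µV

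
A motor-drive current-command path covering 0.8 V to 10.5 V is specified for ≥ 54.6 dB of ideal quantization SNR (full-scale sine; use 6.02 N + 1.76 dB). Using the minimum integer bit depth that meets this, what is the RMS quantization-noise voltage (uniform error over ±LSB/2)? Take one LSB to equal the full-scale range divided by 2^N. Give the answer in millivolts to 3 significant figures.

Span: 10.5 V − (0.8 V) = 9.7 V.
Solving 6.02 N ≥ 54.6 − 1.76: N ≥ 8.777. Round up → N = 9.
Step size = 9.7/512 V = 18.945 mV.
V_rms = LSB/√12 = 5.47 mV.

5.47 mV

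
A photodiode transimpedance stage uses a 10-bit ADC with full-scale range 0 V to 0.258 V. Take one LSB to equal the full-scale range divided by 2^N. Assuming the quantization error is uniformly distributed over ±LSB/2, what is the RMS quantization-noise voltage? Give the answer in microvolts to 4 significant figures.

72.73 µV

V_FS = 0.258 V.
One LSB is 0.258 V / 1024 = 251.953 µV.
For a uniform distribution on [−LSB/2, +LSB/2], V_rms = LSB/√12 = 251.953 µV/3.4641 = 72.73 µV.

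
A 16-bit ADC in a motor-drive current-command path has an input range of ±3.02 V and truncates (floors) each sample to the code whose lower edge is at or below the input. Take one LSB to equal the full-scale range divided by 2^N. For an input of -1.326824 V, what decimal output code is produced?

The full-scale span is 3.02 − (-3.02) = 6.04 V. LSB = 6.04 V / 2^16 ≈ 92.16 µV.
V_in − V_min = -1.326824 − (-3.02) = 1.693176 V.
Divide by LSB: 1.693176 × 65536/6.04 = 18371.5203.
Truncating gives code 18371.

18371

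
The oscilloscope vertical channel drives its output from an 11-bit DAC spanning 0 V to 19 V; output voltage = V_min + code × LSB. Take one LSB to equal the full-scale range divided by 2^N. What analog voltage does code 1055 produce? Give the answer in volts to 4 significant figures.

V_FS = 19 V. LSB = 19 V / 2^11.
V_out = 0 + 1055 × (19/2048) V
      = 0 V + 9.78760 V = 9.78760 V.

9.788 V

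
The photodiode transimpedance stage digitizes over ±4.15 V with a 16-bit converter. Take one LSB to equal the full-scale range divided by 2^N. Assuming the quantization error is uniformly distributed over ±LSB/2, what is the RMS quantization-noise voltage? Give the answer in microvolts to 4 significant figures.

Span: 4.15 V − (-4.15 V) = 8.3 V.
LSB = 8.3 V / 2^16 = 126.648 µV.
RMS of a uniform error over width LSB is LSB/√12 = 36.56 µV.

36.56 µV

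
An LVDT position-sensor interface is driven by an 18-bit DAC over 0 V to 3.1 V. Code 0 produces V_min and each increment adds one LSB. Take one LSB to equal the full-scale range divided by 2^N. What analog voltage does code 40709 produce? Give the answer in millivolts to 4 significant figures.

481.4 mV

Span = 3.1 V. LSB = 3.1 V / 2^18.
V_out = 0 + 40709 × (3.1/262144) V
      = 0 V + 0.481407 V = 0.481407 V.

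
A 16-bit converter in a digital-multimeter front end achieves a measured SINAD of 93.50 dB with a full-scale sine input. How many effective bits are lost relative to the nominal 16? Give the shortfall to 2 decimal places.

ENOB = (SINAD − 1.76)/6.02 = (93.50 − 1.76)/6.02 = 15.2392 bits.
Shortfall = 16 − 15.2392 = 0.7608 bits.

0.76 bits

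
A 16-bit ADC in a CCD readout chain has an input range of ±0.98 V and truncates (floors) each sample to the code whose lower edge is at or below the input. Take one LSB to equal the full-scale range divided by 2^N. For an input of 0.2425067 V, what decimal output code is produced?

Range = 0.98 − (-0.98) = 1.96 V. LSB = 1.96 V / 2^16 ≈ 29.91 µV.
code = ⌊(V_in − V_min)/LSB⌋ = ⌊(V_in − V_min) × 2^16 / range⌋
     = ⌊(0.2425067 − (-0.98)) × 65536 / 1.96⌋ = ⌊1.2225067 × 65536/1.96⌋
     = ⌊40876.632⌋ = 40876.

40876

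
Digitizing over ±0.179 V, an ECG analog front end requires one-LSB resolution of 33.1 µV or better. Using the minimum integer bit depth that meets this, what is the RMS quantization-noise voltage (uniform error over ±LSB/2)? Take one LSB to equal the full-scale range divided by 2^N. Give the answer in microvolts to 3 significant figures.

6.31 µV

Range = 0.179 − (-0.179) = 0.358 V.
Required number of levels: 0.358/33.1 µV = 10816; smallest N with 2^N ≥ that is 14.
Step size = 0.358/16384 V = 21.851 µV.
RMS noise = LSB/√12 = 6.31 µV.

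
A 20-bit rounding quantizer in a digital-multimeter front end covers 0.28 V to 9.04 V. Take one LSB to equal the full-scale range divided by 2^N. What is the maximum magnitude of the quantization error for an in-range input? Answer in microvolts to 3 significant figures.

4.18 µV

Span: 9.04 V − (0.28 V) = 8.76 V.
LSB = 8.76 V / 2^20 = 8.3542 µV.
|e|_max = LSB/2 = 4.18 µV.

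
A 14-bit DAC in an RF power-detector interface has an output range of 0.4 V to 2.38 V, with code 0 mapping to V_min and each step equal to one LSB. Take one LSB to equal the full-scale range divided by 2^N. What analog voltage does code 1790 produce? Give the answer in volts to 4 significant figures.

Span: 2.38 V − (0.4 V) = 1.98 V. LSB = 1.98 V / 2^14.
Output = V_min + (1790/16384) × range = 0.4 + 0.109253 × 1.98 V
      = 0.4 + 0.216321 = 0.616321 V.

0.6163 V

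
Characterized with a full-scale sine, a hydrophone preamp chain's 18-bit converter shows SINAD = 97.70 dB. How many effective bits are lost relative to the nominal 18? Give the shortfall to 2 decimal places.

ENOB = (SINAD − 1.76)/6.02 = (97.70 − 1.76)/6.02 = 15.9369 bits.
Lost resolution: 18 − 15.9369 = 2.0631 bits.

2.06 bits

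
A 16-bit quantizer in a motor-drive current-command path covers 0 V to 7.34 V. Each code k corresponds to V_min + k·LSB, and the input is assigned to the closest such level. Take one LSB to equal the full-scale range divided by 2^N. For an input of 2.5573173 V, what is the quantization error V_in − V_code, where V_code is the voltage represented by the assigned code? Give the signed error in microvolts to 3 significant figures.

Full-scale range = 7.34 V. LSB = 7.34 V / 2^16 ≈ 112.0 µV.
Position in LSBs: (2.5573173 − (0)) × 65536/7.34 = 22833.2897; rounding gives k = 22833.
V_code = V_min + k × range/2^16 = 0 + 22833 × 7.34/65536 = 2.5572848511 V.
e = 2.5573173 − (2.5572848511) = +32.4 µV.

+32.4 µV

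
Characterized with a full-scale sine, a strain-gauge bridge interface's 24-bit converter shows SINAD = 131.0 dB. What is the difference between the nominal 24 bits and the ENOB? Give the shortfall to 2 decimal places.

2.53 bits

ENOB = (SINAD − 1.76)/6.02 = (131.0 − 1.76)/6.02 = 21.4684 bits.
Lost resolution: 24 − 21.4684 = 2.5316 bits.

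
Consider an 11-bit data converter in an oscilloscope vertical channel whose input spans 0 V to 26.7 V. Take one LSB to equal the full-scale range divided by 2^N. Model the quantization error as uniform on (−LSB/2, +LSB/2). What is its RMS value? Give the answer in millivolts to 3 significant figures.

V_FS = 26.7 V.
LSB = 26.7 V ÷ 2^11 = 26.7/2048 V = 13.037 mV.
For a uniform distribution on [−LSB/2, +LSB/2], V_rms = LSB/√12 = 13.037 mV/3.4641 = 3.76 mV.

3.76 mV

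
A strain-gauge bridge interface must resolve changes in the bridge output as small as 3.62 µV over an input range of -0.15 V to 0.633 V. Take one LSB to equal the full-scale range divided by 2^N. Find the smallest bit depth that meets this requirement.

Range = 0.633 − (-0.15) = 0.783 V.
Levels needed ≥ 0.783/3.62 µV = 216300. 2^18 = 262144 suffices, so N_min = 18.

18 bits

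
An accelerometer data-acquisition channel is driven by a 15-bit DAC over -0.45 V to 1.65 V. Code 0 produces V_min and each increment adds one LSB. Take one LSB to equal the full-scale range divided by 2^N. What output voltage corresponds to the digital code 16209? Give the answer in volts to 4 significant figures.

The full-scale span is 1.65 − (-0.45) = 2.1 V. LSB = 2.1 V / 2^15.
Output = V_min + (16209/32768) × range = -0.45 + 0.494659 × 2.1 V
      = -0.45 V + 1.03878 V = 0.588785 V.

0.5888 V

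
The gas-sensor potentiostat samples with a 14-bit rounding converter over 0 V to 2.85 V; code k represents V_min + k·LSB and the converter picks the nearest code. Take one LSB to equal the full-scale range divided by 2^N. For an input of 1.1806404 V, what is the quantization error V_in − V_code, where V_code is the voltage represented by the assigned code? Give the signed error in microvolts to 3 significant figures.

+40.4 µV

Range is 2.85 V. LSB = 2.85 V / 2^14 ≈ 174.0 µV.
Position in LSBs: (1.1806404 − (0)) × 16384/2.85 = 6787.2324; rounding gives k = 6787.
V_code = V_min + k × range/2^14 = 0 + 6787 × 2.85/16384 = 1.1805999756 V.
Error = V_in − V_code = 1.1806404 − (1.1805999756) = +40.4 µV.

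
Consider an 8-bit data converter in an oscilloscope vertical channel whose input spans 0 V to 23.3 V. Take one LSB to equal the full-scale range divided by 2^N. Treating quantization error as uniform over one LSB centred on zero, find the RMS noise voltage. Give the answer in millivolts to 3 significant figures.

Span = 23.3 V.
LSB = 23.3 V / 2^8 = 91.016 mV.
σ_q = LSB/√12 = 91.016 mV/3.4641 = 26.3 mV.

26.3 mV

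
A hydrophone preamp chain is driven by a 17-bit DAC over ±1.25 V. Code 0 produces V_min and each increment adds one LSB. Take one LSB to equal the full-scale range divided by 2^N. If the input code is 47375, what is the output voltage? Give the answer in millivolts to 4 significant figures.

Range = 1.25 − (-1.25) = 2.5 V. LSB = 2.5 V / 2^17.
Output = V_min + (47375/131072) × range = -1.25 + 0.361443 × 2.5 V
      = -1.25 + 0.903606 = -0.346394 V.

-346.4 mV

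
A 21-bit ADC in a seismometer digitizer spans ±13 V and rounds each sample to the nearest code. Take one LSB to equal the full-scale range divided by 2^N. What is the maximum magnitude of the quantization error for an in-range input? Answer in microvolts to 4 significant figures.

Range = 13 − (-13) = 26 V.
Step size = 26/2097152 V = 12.3978 µV.
|e|_max = LSB/2 = 6.199 µV.

6.199 µV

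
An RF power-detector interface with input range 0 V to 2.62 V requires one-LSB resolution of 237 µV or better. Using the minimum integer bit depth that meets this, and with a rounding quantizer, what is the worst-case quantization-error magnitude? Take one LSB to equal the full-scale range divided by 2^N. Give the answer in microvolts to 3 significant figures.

Range is 2.62 V.
Need 2^N ≥ 2.62 V / 237 µV = 11050 → N_min = 14.
LSB = 2.62 V / 2^14 = 159.91 µV.
|e|_max = LSB/2 = 80.0 µV.

80.0 µV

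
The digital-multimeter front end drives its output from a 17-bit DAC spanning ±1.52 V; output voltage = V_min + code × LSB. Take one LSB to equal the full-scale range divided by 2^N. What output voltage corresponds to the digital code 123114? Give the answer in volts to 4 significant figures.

1.335 V

Span: 1.52 V − (-1.52 V) = 3.04 V. LSB = 3.04 V / 2^17.
V_out = -1.52 + 123114 × (3.04/131072) V
      = -1.52 V + 2.85543 V = 1.33543 V.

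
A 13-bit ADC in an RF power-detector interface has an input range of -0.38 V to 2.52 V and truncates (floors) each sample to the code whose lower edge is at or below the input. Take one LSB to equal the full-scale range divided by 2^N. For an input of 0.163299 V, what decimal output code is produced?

Full-scale range = 2.52 V − (-0.38 V) = 2.9 V. LSB = 2.9 V / 2^13 ≈ 354.0 µV.
code = ⌊(V_in − V_min)/LSB⌋ = ⌊(V_in − V_min) × 2^13 / range⌋
     = ⌊(0.163299 − (-0.38)) × 8192 / 2.9⌋ = ⌊0.543299 × 8192/2.9⌋
     = ⌊1534.726⌋ = 1534.

1534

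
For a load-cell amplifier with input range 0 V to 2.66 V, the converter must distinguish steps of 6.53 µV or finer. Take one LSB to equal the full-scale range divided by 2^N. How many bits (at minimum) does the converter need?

19 bits

Span = 2.66 V.
Required number of levels: 2.66/6.53 µV = 407350; smallest N with 2^N ≥ that is 19.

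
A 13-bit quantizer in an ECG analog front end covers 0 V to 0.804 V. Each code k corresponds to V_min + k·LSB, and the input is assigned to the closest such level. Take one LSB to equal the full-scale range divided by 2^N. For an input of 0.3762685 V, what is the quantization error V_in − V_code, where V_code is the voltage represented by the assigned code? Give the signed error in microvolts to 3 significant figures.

−17.6 µV

Range is 0.804 V. LSB = 0.804 V / 2^13 ≈ 98.14 µV.
Position in LSBs: (0.3762685 − (0)) × 8192/0.804 = 3833.8203; rounding gives k = 3834.
V_code = 0 + (3834/8192) × 0.804 = 0.3762861328 V.
e = 0.3762685 − (0.3762861328) = −17.6 µV.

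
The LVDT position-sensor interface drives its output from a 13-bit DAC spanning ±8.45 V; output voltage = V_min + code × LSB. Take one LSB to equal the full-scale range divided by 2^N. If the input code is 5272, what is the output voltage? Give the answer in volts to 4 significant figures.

The full-scale span is 8.45 − (-8.45) = 16.9 V. LSB = 16.9 V / 2^13.
V_out = V_min + code × LSB = -8.45 V + 5272 × 16.9 V / 8192
      = -8.45 V + 10.8761 V = 2.42607 V.

2.426 V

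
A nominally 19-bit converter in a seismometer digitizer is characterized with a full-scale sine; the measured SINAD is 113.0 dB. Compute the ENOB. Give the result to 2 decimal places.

18.48 bits

(113.0 − 1.76) / 6.02 = 111.24/6.02 = 18.4784 effective bits.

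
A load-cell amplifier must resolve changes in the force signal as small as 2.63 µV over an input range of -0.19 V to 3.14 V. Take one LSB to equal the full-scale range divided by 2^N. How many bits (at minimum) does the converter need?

21 bits

Range = 3.14 − (-0.19) = 3.33 V.
3.33 V / 2.63 µV = 1.266e6. Since 2^20 = 1048576 and 2^21 = 2097152, N = 21.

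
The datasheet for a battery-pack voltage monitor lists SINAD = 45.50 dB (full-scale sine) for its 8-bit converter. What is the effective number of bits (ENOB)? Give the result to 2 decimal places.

ENOB = (SINAD − 1.76) / 6.02 = (45.50 − 1.76) / 6.02 = 43.74 / 6.02 = 7.2658.

7.27 bits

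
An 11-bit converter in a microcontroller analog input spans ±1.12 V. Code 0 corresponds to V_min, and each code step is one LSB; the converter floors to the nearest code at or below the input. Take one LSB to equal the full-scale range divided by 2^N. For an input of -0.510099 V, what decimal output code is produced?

Range = 1.12 − (-1.12) = 2.24 V. LSB = 2.24 V / 2^11 ≈ 1.094 mV.
code = ⌊(V_in − V_min)/LSB⌋ = ⌊(V_in − V_min) × 2^11 / range⌋
     = ⌊(-0.510099 − (-1.12)) × 2048 / 2.24⌋ = ⌊0.609901 × 2048/2.24⌋
     = ⌊557.624⌋ = 557.

557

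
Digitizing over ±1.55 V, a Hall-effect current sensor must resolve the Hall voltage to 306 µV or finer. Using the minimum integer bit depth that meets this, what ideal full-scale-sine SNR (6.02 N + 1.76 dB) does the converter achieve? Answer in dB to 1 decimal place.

86.0 dB

Full-scale range = 1.55 V − (-1.55 V) = 3.1 V.
Levels needed ≥ 3.1/306 µV = 10130. 2^14 = 16384 suffices, so N_min = 14.
SNR = 6.02 × 14 + 1.76 = 86.04 dB.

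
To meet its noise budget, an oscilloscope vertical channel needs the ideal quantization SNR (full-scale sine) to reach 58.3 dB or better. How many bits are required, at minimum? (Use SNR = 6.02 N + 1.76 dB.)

Solving 6.02 N ≥ 58.3 − 1.76: N ≥ 9.392. Round up → N = 10.

10 bits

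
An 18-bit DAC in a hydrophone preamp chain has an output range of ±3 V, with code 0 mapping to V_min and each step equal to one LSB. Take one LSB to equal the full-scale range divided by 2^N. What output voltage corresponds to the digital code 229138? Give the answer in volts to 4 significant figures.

2.245 V

The full-scale span is 3 − (-3) = 6 V. LSB = 6 V / 2^18.
V_out = -3 + 229138 × (6/262144) V
      = -3 V + 5.24455 V = 2.24455 V.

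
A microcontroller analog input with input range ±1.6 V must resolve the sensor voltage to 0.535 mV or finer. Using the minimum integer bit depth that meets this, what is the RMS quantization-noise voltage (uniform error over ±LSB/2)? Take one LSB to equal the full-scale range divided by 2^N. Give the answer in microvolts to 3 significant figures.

Range = 1.6 − (-1.6) = 3.2 V.
Required number of levels: 3.2/0.535 mV = 5981.3; smallest N with 2^N ≥ that is 13.
One LSB is 3.2 V / 8192 = 390.63 µV.
RMS noise = LSB/√12 = 113 µV.

113 µV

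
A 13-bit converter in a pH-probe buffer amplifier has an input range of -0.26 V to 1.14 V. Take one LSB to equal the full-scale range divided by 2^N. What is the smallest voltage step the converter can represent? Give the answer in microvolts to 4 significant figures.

The full-scale span is 1.14 − (-0.26) = 1.4 V.
Number of codes = 2^13 = 8192.
Step size = 1.4/8192 V = 170.9 µV.

170.9 µV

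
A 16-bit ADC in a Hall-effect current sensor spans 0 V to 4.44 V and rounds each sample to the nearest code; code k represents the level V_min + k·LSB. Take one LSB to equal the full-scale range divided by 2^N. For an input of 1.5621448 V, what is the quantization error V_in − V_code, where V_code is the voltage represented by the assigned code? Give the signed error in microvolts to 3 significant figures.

Range is 4.44 V. LSB = 4.44 V / 2^16 ≈ 67.75 µV.
Position in LSBs: (1.5621448 − (0)) × 65536/4.44 = 23057.8202; rounding gives k = 23058.
V_code = V_min + k × range/2^16 = 0 + 23058 × 4.44/65536 = 1.5621569824 V.
e = 1.5621448 − (1.5621569824) = −12.2 µV.

−12.2 µV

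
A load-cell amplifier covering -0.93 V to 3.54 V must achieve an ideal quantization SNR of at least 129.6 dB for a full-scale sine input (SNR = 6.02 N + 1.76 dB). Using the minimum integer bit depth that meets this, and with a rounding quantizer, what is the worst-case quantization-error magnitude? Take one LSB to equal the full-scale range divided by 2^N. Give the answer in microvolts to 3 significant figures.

Full-scale range = 3.54 V − (-0.93 V) = 4.47 V.
Solving 6.02 N ≥ 129.6 − 1.76: N ≥ 21.236. Round up → N = 22.
One LSB is 4.47 V / 4194304 = 1.0657 µV.
Max error for round-to-nearest is LSB/2 = 0.533 µV.

0.533 µV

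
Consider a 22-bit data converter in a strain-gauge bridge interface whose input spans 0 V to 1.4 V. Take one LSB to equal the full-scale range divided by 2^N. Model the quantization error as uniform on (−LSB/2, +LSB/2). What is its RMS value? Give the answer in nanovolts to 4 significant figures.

Full-scale range = 1.4 V.
One LSB is 1.4 V / 4194304 = 333.786 nV.
For a uniform distribution on [−LSB/2, +LSB/2], V_rms = LSB/√12 = 333.786 nV/3.4641 = 96.36 nV.

96.36 nV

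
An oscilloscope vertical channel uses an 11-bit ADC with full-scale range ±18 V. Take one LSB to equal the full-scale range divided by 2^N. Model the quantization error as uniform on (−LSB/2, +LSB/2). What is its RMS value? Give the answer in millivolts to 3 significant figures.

5.07 mV

The full-scale span is 18 − (-18) = 36 V.
Step size = 36/2048 V = 17.578 mV.
For a uniform distribution on [−LSB/2, +LSB/2], V_rms = LSB/√12 = 17.578 mV/3.4641 = 5.07 mV.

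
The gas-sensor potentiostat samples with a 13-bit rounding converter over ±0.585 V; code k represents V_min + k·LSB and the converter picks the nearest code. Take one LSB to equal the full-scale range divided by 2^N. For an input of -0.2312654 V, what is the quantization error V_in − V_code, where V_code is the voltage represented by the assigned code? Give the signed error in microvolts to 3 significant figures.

−36.2 µV

Full-scale range = 0.585 V − (-0.585 V) = 1.17 V. LSB = 1.17 V / 2^13 ≈ 142.8 µV.
(-0.2312654 − (-0.585)) / LSB = 0.3537346 × 8192/1.17 = 2476.7469. Nearest integer: k = 2477.
V_code = V_min + k × range/2^13 = -0.585 + 2477 × 1.17/8192 = -0.2312292480 V.
Error = V_in − V_code = -0.2312654 − (-0.2312292480) = −36.2 µV.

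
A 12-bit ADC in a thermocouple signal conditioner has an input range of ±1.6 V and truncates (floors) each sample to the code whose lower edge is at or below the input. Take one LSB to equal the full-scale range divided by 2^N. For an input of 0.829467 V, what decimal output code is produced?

3109

Span: 1.6 V − (-1.6 V) = 3.2 V. LSB = 3.2 V / 2^12 ≈ 0.7812 mV.
code = ⌊(V_in − V_min)/LSB⌋ = ⌊(V_in − V_min) × 2^12 / range⌋
     = ⌊(0.829467 − (-1.6)) × 4096 / 3.2⌋ = ⌊2.429467 × 4096/3.2⌋
     = ⌊3109.718⌋ = 3109.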